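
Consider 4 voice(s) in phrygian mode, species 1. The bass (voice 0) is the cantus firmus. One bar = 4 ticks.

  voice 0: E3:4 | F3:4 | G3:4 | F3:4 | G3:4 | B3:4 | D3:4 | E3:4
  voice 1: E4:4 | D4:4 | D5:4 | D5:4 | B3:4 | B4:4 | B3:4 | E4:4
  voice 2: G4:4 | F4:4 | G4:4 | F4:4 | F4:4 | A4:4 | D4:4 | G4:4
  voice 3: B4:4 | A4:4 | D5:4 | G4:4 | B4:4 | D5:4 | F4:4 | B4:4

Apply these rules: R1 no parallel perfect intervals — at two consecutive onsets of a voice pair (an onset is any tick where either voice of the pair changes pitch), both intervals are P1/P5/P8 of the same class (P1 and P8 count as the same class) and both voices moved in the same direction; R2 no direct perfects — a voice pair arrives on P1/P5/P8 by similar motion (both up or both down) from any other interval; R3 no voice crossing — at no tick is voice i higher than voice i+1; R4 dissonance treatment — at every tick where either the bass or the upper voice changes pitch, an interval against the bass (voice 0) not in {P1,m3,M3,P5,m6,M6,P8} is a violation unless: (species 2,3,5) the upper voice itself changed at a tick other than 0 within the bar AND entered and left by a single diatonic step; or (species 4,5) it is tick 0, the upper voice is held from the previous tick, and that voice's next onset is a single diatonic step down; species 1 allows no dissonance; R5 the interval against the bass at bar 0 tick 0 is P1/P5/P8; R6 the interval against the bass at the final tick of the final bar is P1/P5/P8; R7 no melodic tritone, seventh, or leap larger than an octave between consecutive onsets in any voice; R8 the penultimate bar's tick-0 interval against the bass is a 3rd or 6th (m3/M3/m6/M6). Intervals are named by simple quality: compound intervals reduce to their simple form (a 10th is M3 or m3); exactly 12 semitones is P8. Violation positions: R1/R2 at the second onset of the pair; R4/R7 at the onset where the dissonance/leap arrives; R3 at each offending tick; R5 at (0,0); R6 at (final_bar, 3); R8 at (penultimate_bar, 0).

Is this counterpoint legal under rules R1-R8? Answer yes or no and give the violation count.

No (33 violations)

bar 0: v0=E3 v1=E4 v2=G4 v3=B4 (P5)
bar 1: v0=F3 v1=D4 v2=F4 v3=A4 (M3)
bar 2: v0=G3 v1=D5 v2=G4 v3=D5 (P5)
bar 3: v0=F3 v1=D5 v2=F4 v3=G4 (M2)
bar 4: v0=G3 v1=B3 v2=F4 v3=B4 (M3)
bar 5: v0=B3 v1=B4 v2=A4 v3=D5 (m3)
bar 6: v0=D3 v1=B3 v2=D4 v3=F4 (m3)
bar 7: v0=E3 v1=E4 v2=G4 v3=B4 (P5)
  R5 @ bar0.0: opens on m3
  R1 @ bar1.0: E4/B4 P5 -> D4/A4 P5 similar
  R1 @ bar2.0: F3/F4 P8 -> G3/G4 P8 similar
  R2 @ bar2.0: F3/D4 M6 -> G3/D5 P5 similar
  R2 @ bar2.0: F3/A4 M3 -> G3/D5 P5 similar
  R2 @ bar2.0: D4/F4 m3 -> D5/G4 P5 similar
  R2 @ bar2.0: D4/A4 P5 -> D5/D5 P1 similar
  R2 @ bar2.0: F4/A4 M3 -> G4/D5 P5 similar
  R3 @ bar2.0: D5 above G4
  R3 @ bar2.1: D5 above G4
  R3 @ bar2.2: D5 above G4
  R3 @ bar2.3: D5 above G4
  R1 @ bar3.0: G3/G4 P8 -> F3/F4 P8 similar
  R3 @ bar3.0: D5 above F4
  R4 @ bar3.0: F3/G4 M2 untreated
  R3 @ bar3.1: D5 above F4
  R3 @ bar3.2: D5 above F4
  R3 @ bar3.3: D5 above F4
  R4 @ bar4.0: G3/F4 m7 untreated
  R7 @ bar4.0: D5->B3 leap 15st
  R2 @ bar5.0: G3/B3 M3 -> B3/B4 P8 similar
  R3 @ bar5.0: B4 above A4
  R4 @ bar5.0: B3/A4 m7 untreated
  R3 @ bar5.1: B4 above A4
  R3 @ bar5.2: B4 above A4
  R3 @ bar5.3: B4 above A4
  R2 @ bar6.0: B3/A4 m7 -> D3/D4 P8 similar
  R8 @ bar6.0: penult P8 not 3rd/6th
  R2 @ bar7.0: D3/B3 M6 -> E3/E4 P8 similar
  R2 @ bar7.0: D3/F4 m3 -> E3/B4 P5 similar
  R2 @ bar7.0: B3/F4 TT -> E4/B4 P5 similar
  R7 @ bar7.0: F4->B4 leap 6st
  R6 @ bar7.3: closes on m3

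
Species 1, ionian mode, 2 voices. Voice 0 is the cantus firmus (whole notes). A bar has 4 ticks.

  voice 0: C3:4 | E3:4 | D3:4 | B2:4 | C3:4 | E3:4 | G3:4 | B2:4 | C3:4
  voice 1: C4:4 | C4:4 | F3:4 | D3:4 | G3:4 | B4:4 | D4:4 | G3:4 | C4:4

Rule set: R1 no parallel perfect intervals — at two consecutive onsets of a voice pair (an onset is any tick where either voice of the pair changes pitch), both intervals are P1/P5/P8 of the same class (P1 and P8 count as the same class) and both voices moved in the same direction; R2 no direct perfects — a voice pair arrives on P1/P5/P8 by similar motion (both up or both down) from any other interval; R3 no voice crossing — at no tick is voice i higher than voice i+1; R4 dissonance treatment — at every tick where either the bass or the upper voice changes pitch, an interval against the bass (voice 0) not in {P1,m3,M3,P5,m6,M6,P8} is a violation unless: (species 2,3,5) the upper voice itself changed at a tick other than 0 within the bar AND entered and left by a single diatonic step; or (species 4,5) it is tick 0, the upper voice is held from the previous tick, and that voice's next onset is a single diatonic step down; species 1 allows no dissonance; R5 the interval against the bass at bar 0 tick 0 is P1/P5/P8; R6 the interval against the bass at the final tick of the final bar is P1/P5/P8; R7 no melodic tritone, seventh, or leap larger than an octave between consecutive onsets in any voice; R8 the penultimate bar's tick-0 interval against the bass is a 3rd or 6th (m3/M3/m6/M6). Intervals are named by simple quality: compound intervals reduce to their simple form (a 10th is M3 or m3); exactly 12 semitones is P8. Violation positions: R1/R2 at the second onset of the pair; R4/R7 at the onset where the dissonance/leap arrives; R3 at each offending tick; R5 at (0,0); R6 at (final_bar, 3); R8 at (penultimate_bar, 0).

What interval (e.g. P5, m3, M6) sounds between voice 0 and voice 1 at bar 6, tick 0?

P5

voice 0=G3 voice 1=D4 -> P5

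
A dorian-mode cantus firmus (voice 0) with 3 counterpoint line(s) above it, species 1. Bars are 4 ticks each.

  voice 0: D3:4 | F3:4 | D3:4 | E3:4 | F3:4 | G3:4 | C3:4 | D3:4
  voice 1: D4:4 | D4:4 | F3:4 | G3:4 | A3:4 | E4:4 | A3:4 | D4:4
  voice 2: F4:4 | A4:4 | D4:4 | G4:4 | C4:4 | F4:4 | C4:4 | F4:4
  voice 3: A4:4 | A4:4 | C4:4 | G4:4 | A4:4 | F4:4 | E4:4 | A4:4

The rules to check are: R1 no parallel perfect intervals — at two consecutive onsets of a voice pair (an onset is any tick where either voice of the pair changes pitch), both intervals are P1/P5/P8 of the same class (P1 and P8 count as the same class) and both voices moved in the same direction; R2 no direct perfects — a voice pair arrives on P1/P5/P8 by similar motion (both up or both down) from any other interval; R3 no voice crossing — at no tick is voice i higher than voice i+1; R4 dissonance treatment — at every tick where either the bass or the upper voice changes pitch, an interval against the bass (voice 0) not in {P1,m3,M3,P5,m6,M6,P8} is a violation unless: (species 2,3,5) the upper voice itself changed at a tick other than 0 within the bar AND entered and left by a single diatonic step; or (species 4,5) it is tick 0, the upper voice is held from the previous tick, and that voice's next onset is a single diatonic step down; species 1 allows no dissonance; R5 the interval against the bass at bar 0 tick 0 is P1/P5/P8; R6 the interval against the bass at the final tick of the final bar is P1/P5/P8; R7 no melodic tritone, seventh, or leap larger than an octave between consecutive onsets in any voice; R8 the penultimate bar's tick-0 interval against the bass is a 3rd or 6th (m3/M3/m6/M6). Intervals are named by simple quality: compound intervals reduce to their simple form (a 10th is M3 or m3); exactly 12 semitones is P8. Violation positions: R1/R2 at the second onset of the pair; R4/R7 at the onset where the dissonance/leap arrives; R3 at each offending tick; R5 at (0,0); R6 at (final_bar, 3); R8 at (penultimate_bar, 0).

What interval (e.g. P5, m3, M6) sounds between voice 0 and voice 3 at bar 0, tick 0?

voice 0=D3 voice 3=A4 -> P5

P5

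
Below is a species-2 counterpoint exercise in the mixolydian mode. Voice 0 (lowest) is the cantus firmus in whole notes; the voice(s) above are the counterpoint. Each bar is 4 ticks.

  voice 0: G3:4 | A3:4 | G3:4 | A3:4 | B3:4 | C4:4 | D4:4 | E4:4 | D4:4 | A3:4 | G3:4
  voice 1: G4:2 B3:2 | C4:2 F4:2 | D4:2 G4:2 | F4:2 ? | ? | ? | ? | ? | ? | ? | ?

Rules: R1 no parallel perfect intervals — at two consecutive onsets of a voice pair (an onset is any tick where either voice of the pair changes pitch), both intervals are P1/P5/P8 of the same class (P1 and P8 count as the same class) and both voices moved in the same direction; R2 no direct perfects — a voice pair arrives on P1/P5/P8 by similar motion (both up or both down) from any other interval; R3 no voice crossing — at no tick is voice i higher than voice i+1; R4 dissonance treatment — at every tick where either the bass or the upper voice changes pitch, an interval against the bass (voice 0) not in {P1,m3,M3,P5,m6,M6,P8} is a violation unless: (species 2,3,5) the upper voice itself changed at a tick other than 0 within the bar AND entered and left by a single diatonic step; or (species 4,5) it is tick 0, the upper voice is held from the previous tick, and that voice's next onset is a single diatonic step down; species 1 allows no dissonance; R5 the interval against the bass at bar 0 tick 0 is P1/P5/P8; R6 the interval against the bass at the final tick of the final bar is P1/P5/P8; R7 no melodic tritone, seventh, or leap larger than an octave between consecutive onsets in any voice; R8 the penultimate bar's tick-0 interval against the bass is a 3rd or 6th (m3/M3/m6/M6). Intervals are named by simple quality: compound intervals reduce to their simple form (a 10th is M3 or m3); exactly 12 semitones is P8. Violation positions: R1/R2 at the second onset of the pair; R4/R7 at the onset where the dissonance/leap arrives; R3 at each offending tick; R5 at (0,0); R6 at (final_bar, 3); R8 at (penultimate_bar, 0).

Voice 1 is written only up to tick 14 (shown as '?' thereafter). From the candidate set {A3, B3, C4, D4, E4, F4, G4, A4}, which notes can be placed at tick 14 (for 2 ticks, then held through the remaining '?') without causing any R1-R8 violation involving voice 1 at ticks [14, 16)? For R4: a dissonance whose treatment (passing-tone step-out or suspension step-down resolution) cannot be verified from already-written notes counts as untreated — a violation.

{A3, A4, C4, E4, F4}

A3: legal
B3: violates R4,R7
C4: legal
D4: violates R4
E4: legal
F4: legal
G4: violates R4
A4: legal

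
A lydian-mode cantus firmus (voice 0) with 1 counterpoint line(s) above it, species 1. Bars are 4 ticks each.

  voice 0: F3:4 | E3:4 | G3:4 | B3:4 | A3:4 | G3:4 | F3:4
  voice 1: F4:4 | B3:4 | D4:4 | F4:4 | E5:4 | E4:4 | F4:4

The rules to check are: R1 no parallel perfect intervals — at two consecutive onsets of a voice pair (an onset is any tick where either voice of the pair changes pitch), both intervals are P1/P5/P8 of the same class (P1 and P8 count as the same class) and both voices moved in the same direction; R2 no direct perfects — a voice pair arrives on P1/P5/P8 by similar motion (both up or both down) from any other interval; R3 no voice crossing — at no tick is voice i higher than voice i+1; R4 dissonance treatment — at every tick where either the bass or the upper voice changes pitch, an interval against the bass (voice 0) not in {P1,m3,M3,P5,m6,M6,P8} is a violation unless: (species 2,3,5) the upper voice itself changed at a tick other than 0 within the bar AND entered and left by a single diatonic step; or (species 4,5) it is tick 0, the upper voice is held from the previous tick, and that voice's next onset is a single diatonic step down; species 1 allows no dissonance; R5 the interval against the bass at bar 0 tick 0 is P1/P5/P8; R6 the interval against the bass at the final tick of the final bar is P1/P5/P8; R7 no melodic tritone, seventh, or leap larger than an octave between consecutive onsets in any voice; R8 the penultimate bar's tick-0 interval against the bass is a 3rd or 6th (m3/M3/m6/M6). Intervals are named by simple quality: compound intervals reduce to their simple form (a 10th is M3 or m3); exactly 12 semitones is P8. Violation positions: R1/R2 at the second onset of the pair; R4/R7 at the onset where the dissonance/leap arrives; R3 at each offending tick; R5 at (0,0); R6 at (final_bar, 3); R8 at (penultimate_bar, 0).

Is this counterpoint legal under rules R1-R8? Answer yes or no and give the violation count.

bar 0: v0=F3 v1=F4 (P8)
bar 1: v0=E3 v1=B3 (P5)
bar 2: v0=G3 v1=D4 (P5)
bar 3: v0=B3 v1=F4 (TT)
bar 4: v0=A3 v1=E5 (P5)
bar 5: v0=G3 v1=E4 (M6)
bar 6: v0=F3 v1=F4 (P8)
  R2 @ bar1.0: F3/F4 P8 -> E3/B3 P5 similar
  R7 @ bar1.0: F4->B3 leap 6st
  R1 @ bar2.0: E3/B3 P5 -> G3/D4 P5 similar
  R4 @ bar3.0: B3/F4 TT untreated
  R7 @ bar4.0: F4->E5 leap 11st

No (5 violations)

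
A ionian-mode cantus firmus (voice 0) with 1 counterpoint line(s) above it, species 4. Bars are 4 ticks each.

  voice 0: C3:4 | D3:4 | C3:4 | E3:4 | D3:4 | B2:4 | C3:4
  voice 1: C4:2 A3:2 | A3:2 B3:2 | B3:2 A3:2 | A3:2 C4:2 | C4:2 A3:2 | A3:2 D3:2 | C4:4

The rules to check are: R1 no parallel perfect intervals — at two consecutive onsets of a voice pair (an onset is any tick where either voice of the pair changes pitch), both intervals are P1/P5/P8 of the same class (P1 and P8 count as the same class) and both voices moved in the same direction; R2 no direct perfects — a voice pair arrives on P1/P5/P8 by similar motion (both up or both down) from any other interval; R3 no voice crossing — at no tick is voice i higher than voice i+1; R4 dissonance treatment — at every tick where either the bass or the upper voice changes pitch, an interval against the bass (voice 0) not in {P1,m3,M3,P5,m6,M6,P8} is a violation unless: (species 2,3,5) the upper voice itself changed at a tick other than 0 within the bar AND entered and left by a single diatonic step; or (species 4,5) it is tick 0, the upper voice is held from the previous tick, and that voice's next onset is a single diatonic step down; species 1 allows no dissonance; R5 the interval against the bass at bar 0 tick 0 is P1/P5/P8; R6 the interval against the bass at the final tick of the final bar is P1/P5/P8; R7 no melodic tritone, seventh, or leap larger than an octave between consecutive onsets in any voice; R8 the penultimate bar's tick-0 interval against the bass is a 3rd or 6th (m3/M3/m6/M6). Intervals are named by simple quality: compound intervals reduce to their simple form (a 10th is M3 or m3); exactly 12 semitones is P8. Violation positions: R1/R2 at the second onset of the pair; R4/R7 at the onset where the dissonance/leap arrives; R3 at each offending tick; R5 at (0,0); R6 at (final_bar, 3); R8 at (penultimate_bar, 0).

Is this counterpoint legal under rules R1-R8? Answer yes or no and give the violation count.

bar 0: v0=C3 v1=C4 (P8)
bar 1: v0=D3 v1=A3 (P5)
bar 2: v0=C3 v1=B3 (M7)
bar 3: v0=E3 v1=A3 (P4)
bar 4: v0=D3 v1=C4 (m7)
bar 5: v0=B2 v1=A3 (m7)
bar 6: v0=C3 v1=C4 (P8)
  R4 @ bar3.0: E3/A3 P4 untreated
  R4 @ bar4.0: D3/C4 m7 untreated
  R4 @ bar5.0: B2/A3 m7 untreated
  R8 @ bar5.0: penult m7 not 3rd/6th
  R2 @ bar6.0: B2/D3 m3 -> C3/C4 P8 similar
  R7 @ bar6.0: D3->C4 leap 10st

No (6 violations)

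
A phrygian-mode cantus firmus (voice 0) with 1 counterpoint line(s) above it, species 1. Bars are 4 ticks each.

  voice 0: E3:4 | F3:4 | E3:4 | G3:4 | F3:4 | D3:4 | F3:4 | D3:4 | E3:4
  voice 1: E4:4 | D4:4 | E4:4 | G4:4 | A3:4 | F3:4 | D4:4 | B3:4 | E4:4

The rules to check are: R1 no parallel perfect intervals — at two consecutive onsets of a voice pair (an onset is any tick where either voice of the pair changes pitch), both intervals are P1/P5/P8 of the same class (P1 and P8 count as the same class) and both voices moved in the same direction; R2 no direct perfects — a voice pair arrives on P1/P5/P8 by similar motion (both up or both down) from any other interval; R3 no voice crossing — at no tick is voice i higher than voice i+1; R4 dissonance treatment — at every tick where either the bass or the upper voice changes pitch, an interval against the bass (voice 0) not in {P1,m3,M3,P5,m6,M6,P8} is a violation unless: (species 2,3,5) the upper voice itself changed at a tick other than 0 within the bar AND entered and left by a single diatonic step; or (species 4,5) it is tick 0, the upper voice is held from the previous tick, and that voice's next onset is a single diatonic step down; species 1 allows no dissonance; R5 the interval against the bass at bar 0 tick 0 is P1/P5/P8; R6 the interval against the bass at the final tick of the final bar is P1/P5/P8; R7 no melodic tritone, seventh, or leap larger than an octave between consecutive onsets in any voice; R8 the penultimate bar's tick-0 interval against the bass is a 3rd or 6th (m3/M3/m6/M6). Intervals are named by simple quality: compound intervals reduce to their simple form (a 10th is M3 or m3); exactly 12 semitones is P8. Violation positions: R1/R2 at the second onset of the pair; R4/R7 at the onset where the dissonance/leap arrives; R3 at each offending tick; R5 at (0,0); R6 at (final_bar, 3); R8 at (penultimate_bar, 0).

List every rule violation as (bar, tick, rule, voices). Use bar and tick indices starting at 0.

(3, 0, R1, (0, 1))
(4, 0, R7, (1,))
(8, 0, R2, (0, 1))

bar 0: v0=E3 v1=E4 downbeat P8
bar 1: v0=F3 v1=D4 downbeat M6
bar 2: v0=E3 v1=E4 downbeat P8
bar 3: v0=G3 v1=G4 downbeat P8
bar 4: v0=F3 v1=A3 downbeat M3
bar 5: v0=D3 v1=F3 downbeat m3
bar 6: v0=F3 v1=D4 downbeat M6
bar 7: v0=D3 v1=B3 downbeat M6
bar 8: v0=E3 v1=E4 downbeat P8
  -> R1 @ bar 3 tick 0 v(0, 1): E3/E4 P8 -> G3/G4 P8 similar
  -> R7 @ bar 4 tick 0 v(1,): G4->A3 leap 10st
  -> R2 @ bar 8 tick 0 v(0, 1): D3/B3 M6 -> E3/E4 P8 similar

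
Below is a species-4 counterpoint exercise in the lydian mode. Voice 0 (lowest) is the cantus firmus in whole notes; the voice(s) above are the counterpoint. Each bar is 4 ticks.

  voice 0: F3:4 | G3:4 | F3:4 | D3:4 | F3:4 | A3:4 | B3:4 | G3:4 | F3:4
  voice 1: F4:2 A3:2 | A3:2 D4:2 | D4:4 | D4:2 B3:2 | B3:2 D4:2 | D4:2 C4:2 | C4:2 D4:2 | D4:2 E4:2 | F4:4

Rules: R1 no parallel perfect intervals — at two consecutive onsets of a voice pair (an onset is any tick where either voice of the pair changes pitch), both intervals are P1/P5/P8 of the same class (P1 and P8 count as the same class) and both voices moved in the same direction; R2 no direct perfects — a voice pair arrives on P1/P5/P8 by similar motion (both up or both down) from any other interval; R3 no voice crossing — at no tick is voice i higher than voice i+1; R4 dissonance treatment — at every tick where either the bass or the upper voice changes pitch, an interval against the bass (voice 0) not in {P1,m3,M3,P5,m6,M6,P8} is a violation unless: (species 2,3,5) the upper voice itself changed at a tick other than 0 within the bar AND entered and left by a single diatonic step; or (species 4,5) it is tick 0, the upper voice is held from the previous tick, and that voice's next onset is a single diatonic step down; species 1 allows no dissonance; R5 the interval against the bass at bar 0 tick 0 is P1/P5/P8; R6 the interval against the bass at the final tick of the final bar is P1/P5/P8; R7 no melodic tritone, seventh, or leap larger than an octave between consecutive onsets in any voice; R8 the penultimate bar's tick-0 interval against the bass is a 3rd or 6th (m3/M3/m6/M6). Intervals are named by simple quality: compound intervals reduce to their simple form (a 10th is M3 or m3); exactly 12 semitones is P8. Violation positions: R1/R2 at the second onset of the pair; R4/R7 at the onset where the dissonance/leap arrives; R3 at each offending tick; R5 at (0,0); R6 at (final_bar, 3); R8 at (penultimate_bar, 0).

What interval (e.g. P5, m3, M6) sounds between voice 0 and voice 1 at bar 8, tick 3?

P8

voice 0=F3 voice 1=F4 -> P8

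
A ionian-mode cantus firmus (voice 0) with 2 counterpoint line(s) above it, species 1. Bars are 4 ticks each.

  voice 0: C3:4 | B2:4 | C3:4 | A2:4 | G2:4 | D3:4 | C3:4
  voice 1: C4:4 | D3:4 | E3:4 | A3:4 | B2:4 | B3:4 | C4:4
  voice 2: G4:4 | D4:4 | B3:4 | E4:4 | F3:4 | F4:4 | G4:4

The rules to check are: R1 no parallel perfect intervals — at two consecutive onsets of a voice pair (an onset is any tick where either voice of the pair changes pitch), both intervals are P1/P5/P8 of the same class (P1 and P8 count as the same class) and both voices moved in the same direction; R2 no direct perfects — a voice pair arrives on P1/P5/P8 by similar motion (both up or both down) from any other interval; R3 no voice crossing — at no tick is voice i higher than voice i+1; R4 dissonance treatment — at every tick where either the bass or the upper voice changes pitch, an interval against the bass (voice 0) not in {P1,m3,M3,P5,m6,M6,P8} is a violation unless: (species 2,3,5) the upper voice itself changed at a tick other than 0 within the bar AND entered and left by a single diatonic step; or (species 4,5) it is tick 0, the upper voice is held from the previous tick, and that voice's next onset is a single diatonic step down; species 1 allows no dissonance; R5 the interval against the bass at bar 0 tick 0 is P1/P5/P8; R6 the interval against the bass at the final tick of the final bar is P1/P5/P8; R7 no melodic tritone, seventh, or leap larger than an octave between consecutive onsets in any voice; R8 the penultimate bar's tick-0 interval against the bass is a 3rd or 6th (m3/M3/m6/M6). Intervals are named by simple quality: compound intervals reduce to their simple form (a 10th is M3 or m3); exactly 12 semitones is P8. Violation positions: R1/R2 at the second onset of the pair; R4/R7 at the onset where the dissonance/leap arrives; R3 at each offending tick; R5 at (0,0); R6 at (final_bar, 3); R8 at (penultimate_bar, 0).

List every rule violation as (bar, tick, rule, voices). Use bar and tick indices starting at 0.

bar 0: v0=C3 v1=C4 v2=G4 downbeat P5
bar 1: v0=B2 v1=D3 v2=D4 downbeat m3
bar 2: v0=C3 v1=E3 v2=B3 downbeat M7
bar 3: v0=A2 v1=A3 v2=E4 downbeat P5
bar 4: v0=G2 v1=B2 v2=F3 downbeat m7
bar 5: v0=D3 v1=B3 v2=F4 downbeat m3
bar 6: v0=C3 v1=C4 v2=G4 downbeat P5
  -> R2 @ bar 1 tick 0 v(1, 2): C4/G4 P5 -> D3/D4 P8 similar
  -> R7 @ bar 1 tick 0 v(1,): C4->D3 leap 10st
  -> R4 @ bar 2 tick 0 v(0, 2): C3/B3 M7 untreated
  -> R1 @ bar 3 tick 0 v(1, 2): E3/B3 P5 -> A3/E4 P5 similar
  -> R4 @ bar 4 tick 0 v(0, 2): G2/F3 m7 untreated
  -> R7 @ bar 4 tick 0 v(1,): A3->B2 leap 10st
  -> R7 @ bar 4 tick 0 v(2,): E4->F3 leap 11st
  -> R2 @ bar 6 tick 0 v(1, 2): B3/F4 TT -> C4/G4 P5 similar

(1, 0, R2, (1, 2))
(1, 0, R7, (1,))
(2, 0, R4, (0, 2))
(3, 0, R1, (1, 2))
(4, 0, R4, (0, 2))
(4, 0, R7, (1,))
(4, 0, R7, (2,))
(6, 0, R2, (1, 2))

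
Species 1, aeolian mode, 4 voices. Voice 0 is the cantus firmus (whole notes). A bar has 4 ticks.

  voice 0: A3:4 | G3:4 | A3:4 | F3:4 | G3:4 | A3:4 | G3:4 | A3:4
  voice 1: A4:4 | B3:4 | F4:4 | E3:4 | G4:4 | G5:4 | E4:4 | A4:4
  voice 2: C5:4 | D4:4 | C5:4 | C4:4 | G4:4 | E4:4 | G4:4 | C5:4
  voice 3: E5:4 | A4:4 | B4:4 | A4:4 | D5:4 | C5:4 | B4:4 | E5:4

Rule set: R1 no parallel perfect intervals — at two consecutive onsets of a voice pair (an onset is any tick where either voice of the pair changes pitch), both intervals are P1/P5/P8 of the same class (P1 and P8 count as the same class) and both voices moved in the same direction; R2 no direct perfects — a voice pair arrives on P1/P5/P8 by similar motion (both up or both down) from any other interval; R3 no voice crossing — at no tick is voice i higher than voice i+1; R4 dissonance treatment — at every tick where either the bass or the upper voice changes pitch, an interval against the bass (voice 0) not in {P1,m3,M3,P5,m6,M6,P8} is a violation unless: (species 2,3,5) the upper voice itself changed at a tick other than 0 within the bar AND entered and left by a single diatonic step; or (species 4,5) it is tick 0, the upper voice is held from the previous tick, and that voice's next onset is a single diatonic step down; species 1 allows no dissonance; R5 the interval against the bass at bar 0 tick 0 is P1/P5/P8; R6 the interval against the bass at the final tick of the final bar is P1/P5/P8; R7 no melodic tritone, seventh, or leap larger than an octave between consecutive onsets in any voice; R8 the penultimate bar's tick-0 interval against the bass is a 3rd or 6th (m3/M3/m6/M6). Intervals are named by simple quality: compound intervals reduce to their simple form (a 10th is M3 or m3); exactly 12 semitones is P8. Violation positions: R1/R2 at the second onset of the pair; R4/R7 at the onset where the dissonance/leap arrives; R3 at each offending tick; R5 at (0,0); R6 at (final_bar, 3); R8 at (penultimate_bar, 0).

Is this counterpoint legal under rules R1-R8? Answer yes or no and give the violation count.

No (40 violations)

bar 0: v0=A3 v1=A4 v2=C5 v3=E5 (P5)
bar 1: v0=G3 v1=B3 v2=D4 v3=A4 (M2)
bar 2: v0=A3 v1=F4 v2=C5 v3=B4 (M2)
bar 3: v0=F3 v1=E3 v2=C4 v3=A4 (M3)
bar 4: v0=G3 v1=G4 v2=G4 v3=D5 (P5)
bar 5: v0=A3 v1=G5 v2=E4 v3=C5 (m3)
bar 6: v0=G3 v1=E4 v2=G4 v3=B4 (M3)
bar 7: v0=A3 v1=A4 v2=C5 v3=E5 (P5)
  R5 @ bar0.0: opens on m3
  R2 @ bar1.0: A3/C5 m3 -> G3/D4 P5 similar
  R2 @ bar1.0: C5/E5 M3 -> D4/A4 P5 similar
  R4 @ bar1.0: G3/A4 M2 untreated
  R7 @ bar1.0: A4->B3 leap 10st
  R7 @ bar1.0: C5->D4 leap 10st
  R2 @ bar2.0: B3/D4 m3 -> F4/C5 P5 similar
  R3 @ bar2.0: C5 above B4
  R4 @ bar2.0: A3/B4 M2 untreated
  R7 @ bar2.0: B3->F4 leap 6st
  R7 @ bar2.0: D4->C5 leap 10st
  R3 @ bar2.1: C5 above B4
  R3 @ bar2.2: C5 above B4
  R3 @ bar2.3: C5 above B4
  R2 @ bar3.0: A3/C5 m3 -> F3/C4 P5 similar
  R3 @ bar3.0: F3 above E3
  R4 @ bar3.0: F3/E3 m2 untreated
  R7 @ bar3.0: F4->E3 leap 13st
  R3 @ bar3.1: F3 above E3
  R3 @ bar3.2: F3 above E3
  R3 @ bar3.3: F3 above E3
  R2 @ bar4.0: F3/E3 m2 -> G3/G4 P8 similar
  R2 @ bar4.0: F3/C4 P5 -> G3/G4 P8 similar
  R2 @ bar4.0: F3/A4 M3 -> G3/D5 P5 similar
  R2 @ bar4.0: E3/C4 m6 -> G4/G4 P1 similar
  R2 @ bar4.0: E3/A4 P4 -> G4/D5 P5 similar
  R2 @ bar4.0: C4/A4 M6 -> G4/D5 P5 similar
  R7 @ bar4.0: E3->G4 leap 15st
  R3 @ bar5.0: G5 above E4
  R4 @ bar5.0: A3/G5 m7 untreated
  R3 @ bar5.1: G5 above E4
  R3 @ bar5.2: G5 above E4
  R3 @ bar5.3: G5 above E4
  R1 @ bar6.0: G5/C5 P5 -> E4/B4 P5 similar
  R7 @ bar6.0: G5->E4 leap 15st
  R8 @ bar6.0: penult P8 not 3rd/6th
  R1 @ bar7.0: E4/B4 P5 -> A4/E5 P5 similar
  R2 @ bar7.0: G3/E4 M6 -> A3/A4 P8 similar
  R2 @ bar7.0: G3/B4 M3 -> A3/E5 P5 similar
  R6 @ bar7.3: closes on m3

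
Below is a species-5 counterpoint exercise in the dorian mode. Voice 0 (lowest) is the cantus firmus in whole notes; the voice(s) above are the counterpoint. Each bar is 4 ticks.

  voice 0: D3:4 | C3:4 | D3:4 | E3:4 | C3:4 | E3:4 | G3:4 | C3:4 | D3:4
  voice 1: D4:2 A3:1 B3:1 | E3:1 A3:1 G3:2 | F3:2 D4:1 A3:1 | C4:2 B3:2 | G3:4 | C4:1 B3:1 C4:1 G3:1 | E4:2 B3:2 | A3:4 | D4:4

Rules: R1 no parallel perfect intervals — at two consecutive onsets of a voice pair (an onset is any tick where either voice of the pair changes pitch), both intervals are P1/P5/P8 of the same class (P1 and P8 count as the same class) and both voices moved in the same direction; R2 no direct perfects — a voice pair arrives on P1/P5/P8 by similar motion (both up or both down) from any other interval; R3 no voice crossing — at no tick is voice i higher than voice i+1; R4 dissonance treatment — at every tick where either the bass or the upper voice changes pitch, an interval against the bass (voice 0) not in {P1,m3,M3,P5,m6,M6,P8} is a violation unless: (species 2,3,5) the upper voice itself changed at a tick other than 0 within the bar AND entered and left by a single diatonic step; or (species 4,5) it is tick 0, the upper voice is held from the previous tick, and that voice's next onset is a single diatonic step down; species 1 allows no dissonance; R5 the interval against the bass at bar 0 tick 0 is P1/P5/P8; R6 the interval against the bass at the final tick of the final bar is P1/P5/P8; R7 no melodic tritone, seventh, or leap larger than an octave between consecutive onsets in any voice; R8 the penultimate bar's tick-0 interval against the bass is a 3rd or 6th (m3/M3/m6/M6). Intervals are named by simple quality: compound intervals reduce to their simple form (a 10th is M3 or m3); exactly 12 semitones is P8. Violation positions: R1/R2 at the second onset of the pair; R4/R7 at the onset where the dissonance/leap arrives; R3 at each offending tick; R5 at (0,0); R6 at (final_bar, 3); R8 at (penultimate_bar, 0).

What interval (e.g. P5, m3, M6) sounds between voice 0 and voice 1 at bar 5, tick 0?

m6

voice 0=E3 voice 1=C4 -> m6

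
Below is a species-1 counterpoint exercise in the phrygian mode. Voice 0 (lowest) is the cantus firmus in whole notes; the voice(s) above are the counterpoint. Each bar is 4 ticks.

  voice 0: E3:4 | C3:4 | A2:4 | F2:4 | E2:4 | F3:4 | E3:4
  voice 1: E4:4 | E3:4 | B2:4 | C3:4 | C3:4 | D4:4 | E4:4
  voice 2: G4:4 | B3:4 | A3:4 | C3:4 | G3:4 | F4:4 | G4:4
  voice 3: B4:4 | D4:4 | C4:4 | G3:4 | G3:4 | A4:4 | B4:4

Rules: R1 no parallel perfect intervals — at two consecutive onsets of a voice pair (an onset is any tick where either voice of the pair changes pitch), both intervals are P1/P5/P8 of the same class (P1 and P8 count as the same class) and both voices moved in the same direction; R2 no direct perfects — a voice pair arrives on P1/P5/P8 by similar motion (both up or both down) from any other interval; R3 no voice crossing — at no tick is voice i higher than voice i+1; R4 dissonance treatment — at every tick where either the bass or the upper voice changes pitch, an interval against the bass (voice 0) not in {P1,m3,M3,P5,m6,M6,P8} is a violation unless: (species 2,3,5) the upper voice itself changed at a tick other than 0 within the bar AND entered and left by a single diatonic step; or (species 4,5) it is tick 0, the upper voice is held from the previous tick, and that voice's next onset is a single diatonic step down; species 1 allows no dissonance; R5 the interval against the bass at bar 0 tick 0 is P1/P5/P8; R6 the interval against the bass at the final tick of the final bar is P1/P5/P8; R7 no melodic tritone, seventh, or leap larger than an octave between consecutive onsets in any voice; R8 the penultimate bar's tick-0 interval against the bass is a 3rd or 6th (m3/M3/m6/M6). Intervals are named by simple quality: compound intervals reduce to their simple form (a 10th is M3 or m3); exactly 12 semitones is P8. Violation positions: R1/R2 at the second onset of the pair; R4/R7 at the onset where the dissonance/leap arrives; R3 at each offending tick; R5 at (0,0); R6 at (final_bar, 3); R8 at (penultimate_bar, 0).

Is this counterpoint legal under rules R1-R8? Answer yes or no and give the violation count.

bar 0: v0=E3 v1=E4 v2=G4 v3=B4 (P5)
bar 1: v0=C3 v1=E3 v2=B3 v3=D4 (M2)
bar 2: v0=A2 v1=B2 v2=A3 v3=C4 (m3)
bar 3: v0=F2 v1=C3 v2=C3 v3=G3 (M2)
bar 4: v0=E2 v1=C3 v2=G3 v3=G3 (m3)
bar 5: v0=F3 v1=D4 v2=F4 v3=A4 (M3)
bar 6: v0=E3 v1=E4 v2=G4 v3=B4 (P5)
  R5 @ bar0.0: opens on m3
  R2 @ bar1.0: E4/G4 m3 -> E3/B3 P5 similar
  R4 @ bar1.0: C3/B3 M7 untreated
  R4 @ bar1.0: C3/D4 M2 untreated
  R2 @ bar2.0: C3/B3 M7 -> A2/A3 P8 similar
  R4 @ bar2.0: A2/B2 M2 untreated
  R2 @ bar3.0: A2/A3 P8 -> F2/C3 P5 similar
  R2 @ bar3.0: A3/C4 m3 -> C3/G3 P5 similar
  R4 @ bar3.0: F2/G3 M2 untreated
  R1 @ bar5.0: C3/G3 P5 -> D4/A4 P5 similar
  R2 @ bar5.0: E2/G3 m3 -> F3/F4 P8 similar
  R7 @ bar5.0: E2->F3 leap 13st
  R7 @ bar5.0: C3->D4 leap 14st
  R7 @ bar5.0: G3->F4 leap 10st
  R7 @ bar5.0: G3->A4 leap 14st
  R8 @ bar5.0: penult P8 not 3rd/6th
  R1 @ bar6.0: D4/A4 P5 -> E4/B4 P5 similar
  R6 @ bar6.3: closes on m3

No (18 violations)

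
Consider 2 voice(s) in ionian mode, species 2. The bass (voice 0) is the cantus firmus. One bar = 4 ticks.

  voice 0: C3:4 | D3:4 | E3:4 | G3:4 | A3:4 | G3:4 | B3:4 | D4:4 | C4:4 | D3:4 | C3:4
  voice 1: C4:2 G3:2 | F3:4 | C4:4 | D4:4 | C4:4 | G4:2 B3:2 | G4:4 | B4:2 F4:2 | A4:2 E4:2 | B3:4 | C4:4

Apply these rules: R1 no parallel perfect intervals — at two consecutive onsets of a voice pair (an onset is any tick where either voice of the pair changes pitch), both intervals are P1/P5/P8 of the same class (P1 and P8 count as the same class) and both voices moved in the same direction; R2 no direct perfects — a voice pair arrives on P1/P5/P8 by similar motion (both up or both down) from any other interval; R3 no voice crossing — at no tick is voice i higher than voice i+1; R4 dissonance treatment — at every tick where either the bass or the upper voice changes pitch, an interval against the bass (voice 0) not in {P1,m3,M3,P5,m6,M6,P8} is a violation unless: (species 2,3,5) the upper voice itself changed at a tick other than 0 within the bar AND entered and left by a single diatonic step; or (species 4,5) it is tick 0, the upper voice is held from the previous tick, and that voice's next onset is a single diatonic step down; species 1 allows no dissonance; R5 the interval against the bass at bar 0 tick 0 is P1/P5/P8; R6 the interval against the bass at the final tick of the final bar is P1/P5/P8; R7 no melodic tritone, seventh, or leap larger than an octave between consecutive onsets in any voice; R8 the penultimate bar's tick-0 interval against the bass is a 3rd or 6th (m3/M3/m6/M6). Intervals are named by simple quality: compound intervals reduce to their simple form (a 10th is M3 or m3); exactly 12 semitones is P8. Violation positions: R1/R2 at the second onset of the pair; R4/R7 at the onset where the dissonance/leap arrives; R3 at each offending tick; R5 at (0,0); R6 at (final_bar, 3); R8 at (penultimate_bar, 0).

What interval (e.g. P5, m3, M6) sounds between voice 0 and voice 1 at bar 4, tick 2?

m3

voice 0=A3 voice 1=C4 -> m3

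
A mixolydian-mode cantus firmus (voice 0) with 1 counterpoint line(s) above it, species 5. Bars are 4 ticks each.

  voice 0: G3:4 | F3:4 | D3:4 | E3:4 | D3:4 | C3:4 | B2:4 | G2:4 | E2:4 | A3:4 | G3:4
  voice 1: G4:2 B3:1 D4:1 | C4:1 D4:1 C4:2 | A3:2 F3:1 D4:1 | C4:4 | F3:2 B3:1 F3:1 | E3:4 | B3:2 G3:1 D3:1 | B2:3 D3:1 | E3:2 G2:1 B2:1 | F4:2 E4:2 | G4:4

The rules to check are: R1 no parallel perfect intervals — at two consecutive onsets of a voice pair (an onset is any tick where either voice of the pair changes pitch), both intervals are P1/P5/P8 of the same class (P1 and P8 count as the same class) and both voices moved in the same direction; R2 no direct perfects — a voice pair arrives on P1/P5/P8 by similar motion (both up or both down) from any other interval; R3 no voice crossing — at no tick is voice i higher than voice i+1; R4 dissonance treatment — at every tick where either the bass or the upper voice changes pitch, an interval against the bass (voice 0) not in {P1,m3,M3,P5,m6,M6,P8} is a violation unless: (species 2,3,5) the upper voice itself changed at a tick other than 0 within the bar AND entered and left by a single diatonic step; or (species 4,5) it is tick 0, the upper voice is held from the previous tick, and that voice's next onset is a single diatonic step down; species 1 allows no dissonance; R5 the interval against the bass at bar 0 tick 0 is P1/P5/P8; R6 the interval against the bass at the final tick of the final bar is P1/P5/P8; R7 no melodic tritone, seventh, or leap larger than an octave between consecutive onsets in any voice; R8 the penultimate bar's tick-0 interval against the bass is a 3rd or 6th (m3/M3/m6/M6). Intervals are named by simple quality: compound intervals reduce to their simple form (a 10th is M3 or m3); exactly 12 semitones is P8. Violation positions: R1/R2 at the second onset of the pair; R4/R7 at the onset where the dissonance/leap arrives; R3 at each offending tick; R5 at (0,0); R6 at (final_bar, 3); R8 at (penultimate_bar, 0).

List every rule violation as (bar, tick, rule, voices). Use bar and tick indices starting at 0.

bar 0: v0=G3 v1=G4 downbeat P8
bar 1: v0=F3 v1=C4 downbeat P5
bar 2: v0=D3 v1=A3 downbeat P5
bar 3: v0=E3 v1=C4 downbeat m6
bar 4: v0=D3 v1=F3 downbeat m3
bar 5: v0=C3 v1=E3 downbeat M3
bar 6: v0=B2 v1=B3 downbeat P8
bar 7: v0=G2 v1=B2 downbeat M3
bar 8: v0=E2 v1=E3 downbeat P8
bar 9: v0=A3 v1=F4 downbeat m6
bar 10: v0=G3 v1=G4 downbeat P8
  -> R1 @ bar 1 tick 0 v(0, 1): G3/D4 P5 -> F3/C4 P5 similar
  -> R1 @ bar 2 tick 0 v(0, 1): F3/C4 P5 -> D3/A3 P5 similar
  -> R7 @ bar 4 tick 2 v(1,): F3->B3 leap 6st
  -> R7 @ bar 4 tick 3 v(1,): B3->F3 leap 6st
  -> R7 @ bar 9 tick 0 v(0,): E2->A3 leap 17st
  -> R7 @ bar 9 tick 0 v(1,): B2->F4 leap 18st

(1, 0, R1, (0, 1))
(2, 0, R1, (0, 1))
(4, 2, R7, (1,))
(4, 3, R7, (1,))
(9, 0, R7, (0,))
(9, 0, R7, (1,))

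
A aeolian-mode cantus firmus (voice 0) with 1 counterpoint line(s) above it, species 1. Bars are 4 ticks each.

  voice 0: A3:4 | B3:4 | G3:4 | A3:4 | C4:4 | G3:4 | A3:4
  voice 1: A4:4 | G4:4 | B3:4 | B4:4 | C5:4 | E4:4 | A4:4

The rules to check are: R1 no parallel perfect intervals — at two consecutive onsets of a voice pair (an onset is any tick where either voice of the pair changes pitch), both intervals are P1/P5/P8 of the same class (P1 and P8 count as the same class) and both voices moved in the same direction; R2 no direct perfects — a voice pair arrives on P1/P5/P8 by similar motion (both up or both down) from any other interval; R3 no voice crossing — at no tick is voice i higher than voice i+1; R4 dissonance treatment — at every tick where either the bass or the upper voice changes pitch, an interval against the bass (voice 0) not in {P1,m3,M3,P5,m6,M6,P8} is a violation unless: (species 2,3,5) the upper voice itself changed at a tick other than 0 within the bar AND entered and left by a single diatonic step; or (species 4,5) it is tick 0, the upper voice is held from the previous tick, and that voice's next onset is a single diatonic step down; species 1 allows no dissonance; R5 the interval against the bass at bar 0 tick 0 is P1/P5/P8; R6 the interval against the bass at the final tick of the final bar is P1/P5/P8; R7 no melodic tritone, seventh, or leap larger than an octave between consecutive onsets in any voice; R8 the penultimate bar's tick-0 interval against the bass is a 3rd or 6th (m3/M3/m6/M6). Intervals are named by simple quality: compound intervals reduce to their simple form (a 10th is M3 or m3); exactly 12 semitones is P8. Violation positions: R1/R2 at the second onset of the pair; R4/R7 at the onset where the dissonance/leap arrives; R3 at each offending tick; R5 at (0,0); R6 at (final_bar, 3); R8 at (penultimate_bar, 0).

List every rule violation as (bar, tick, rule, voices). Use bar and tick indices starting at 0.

(3, 0, R4, (0, 1))
(4, 0, R2, (0, 1))
(6, 0, R2, (0, 1))

bar 0: v0=A3 v1=A4 downbeat P8
bar 1: v0=B3 v1=G4 downbeat m6
bar 2: v0=G3 v1=B3 downbeat M3
bar 3: v0=A3 v1=B4 downbeat M2
bar 4: v0=C4 v1=C5 downbeat P8
bar 5: v0=G3 v1=E4 downbeat M6
bar 6: v0=A3 v1=A4 downbeat P8
  -> R4 @ bar 3 tick 0 v(0, 1): A3/B4 M2 untreated
  -> R2 @ bar 4 tick 0 v(0, 1): A3/B4 M2 -> C4/C5 P8 similar
  -> R2 @ bar 6 tick 0 v(0, 1): G3/E4 M6 -> A3/A4 P8 similar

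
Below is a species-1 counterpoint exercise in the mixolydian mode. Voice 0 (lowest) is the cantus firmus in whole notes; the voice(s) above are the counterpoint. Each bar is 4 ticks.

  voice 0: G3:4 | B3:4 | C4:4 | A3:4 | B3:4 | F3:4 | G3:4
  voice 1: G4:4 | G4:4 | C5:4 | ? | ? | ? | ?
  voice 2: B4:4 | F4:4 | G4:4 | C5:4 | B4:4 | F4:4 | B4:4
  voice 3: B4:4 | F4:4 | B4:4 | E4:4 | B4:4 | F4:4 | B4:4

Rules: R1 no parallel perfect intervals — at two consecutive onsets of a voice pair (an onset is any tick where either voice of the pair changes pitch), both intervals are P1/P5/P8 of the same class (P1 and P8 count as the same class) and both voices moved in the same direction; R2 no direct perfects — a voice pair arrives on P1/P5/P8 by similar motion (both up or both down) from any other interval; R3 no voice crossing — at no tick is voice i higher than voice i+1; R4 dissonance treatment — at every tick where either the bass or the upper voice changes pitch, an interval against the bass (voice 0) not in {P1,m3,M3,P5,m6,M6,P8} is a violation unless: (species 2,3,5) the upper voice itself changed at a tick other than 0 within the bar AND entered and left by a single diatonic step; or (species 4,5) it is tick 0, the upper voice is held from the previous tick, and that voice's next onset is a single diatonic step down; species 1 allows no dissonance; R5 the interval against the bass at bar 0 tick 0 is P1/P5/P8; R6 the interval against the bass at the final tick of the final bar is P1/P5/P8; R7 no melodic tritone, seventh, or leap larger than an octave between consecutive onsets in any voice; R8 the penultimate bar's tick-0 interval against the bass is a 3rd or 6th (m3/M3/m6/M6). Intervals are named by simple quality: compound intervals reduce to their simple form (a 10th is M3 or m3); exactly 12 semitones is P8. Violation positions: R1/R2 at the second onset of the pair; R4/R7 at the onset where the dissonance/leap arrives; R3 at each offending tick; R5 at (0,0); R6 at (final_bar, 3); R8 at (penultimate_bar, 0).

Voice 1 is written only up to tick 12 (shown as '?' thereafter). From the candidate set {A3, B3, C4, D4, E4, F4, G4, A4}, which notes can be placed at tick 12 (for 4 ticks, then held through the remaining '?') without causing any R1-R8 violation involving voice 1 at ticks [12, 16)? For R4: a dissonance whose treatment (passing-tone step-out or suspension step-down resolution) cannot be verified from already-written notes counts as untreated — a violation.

{C4, F4}

A3: violates R1,R2,R7
B3: violates R4,R7
C4: legal
D4: violates R4,R7
E4: violates R2
F4: legal
G4: violates R4
A4: violates R1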